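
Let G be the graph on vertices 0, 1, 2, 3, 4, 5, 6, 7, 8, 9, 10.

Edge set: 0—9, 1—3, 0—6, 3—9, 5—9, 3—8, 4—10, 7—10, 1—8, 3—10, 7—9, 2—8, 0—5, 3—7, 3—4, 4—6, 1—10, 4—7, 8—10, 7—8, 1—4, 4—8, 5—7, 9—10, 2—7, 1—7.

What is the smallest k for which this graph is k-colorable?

1, 3, 4, 7, 8, 10 are pairwise adjacent (a clique of size 6), so at least 6 colors are needed.
6 colors suffice: color red → {0, 7}; color blue → {2, 4, 9}; color green → {3, 5, 6}; color yellow → {10}; color purple → {8}; color orange → {1}. Each edge has distinct colors on its endpoints.

6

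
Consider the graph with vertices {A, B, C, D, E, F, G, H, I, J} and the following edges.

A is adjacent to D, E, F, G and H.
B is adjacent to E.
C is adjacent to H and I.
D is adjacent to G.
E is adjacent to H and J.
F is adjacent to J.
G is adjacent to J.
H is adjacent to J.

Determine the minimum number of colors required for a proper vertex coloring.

3

E, H, J form a triangle, so at least 3 colors are needed.
3 colors suffice: color 1 → {A, B, C, J}; color 2 → {F, G, H, I}; color 3 → {D, E}. Every edge joins two different colors.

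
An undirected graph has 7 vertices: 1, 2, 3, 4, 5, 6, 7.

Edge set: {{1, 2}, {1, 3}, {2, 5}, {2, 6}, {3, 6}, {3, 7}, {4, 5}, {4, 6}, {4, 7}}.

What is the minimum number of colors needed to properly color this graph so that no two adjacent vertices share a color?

2

4 and 5 are adjacent, so at least 2 colors are needed.
2 colors suffice: color a → {2, 3, 4}; color b → {1, 5, 6, 7}. Every edge joins two different colors.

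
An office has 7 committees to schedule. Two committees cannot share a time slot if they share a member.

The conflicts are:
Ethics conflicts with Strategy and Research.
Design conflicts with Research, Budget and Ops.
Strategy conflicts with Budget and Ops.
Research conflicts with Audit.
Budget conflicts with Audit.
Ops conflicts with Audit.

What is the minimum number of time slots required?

3

The cycle Strategy-Ops-Audit-Research-Ethics-Strategy has odd length 5, so it cannot be 2-colored; at least 3 time slots are needed.
3 time slots suffice: time slot 1 → {Design, Strategy, Audit}; time slot 2 → {Research, Budget, Ops}; time slot 3 → {Ethics}. Each listed conflict is separated.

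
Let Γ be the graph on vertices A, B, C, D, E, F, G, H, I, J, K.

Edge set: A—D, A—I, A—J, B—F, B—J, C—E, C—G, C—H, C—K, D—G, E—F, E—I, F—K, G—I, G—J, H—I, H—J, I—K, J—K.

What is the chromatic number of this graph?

2

C and G are adjacent, so at least 2 colors are needed.
A valid assignment using 2 colors: A=blue, B=blue, C=red, D=red, E=blue, F=red, G=blue, H=blue, I=red, J=red, K=blue. Every edge joins two different colors.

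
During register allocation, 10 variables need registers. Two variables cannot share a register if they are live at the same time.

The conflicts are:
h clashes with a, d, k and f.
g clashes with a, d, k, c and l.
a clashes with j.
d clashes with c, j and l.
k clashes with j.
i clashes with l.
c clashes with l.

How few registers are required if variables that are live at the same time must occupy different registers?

g, d, c, l all conflict with each other, so at least 4 registers are needed.
4 registers suffice: register 1 → {h, g, i, j}; register 2 → {a, d, k, f}; register 3 → {l}; register 4 → {c}. Each listed conflict is separated.

4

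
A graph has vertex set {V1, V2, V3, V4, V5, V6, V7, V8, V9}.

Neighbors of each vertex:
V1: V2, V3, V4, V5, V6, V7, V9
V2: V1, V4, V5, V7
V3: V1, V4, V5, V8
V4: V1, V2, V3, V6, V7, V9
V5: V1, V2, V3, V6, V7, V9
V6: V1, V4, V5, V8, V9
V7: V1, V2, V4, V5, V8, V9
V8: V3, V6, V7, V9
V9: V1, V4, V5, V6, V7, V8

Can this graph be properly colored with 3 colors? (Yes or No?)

V1, V4, V6, V9 are pairwise adjacent (a clique of size 4), so at least 4 colors are needed.
So 3 colors are not enough.

No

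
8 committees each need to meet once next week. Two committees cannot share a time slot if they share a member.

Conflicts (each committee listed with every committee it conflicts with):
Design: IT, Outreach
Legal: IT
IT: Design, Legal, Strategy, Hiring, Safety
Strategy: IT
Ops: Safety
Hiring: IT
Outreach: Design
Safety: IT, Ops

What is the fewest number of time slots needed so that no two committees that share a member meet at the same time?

IT and Hiring conflict, so at least 2 time slots are needed.
A valid assignment using 2 time slots: Design=2, Legal=2, IT=1, Strategy=2, Ops=1, Hiring=2, Outreach=1, Safety=2. Each listed conflict is separated.

2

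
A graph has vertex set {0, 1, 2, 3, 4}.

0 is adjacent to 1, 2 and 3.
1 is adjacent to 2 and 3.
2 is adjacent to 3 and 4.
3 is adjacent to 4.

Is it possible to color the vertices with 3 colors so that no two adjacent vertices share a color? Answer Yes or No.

0, 1, 2, 3 are mutually adjacent (a clique of size 4), so at least 4 colors are needed.
So 3 colors are not enough.

No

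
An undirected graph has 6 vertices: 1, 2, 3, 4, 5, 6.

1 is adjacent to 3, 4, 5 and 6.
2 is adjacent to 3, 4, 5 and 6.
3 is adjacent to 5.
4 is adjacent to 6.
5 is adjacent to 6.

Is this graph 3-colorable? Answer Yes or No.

The chromatic number is 3. 2, 4, 6 are mutually adjacent, so at least 3 colors are needed.
3 colors suffice: color a → {3, 6}; color b → {1, 2}; color c → {4, 5}.
That is already a proper 3-coloring.

Yes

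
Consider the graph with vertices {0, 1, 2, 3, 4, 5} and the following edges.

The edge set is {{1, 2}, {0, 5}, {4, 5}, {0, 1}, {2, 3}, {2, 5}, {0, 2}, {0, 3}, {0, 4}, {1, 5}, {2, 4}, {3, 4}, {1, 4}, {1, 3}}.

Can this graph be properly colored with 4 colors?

0, 1, 2, 4, 5 form a clique, so at least 5 colors are needed.
So 4 colors are not enough.

No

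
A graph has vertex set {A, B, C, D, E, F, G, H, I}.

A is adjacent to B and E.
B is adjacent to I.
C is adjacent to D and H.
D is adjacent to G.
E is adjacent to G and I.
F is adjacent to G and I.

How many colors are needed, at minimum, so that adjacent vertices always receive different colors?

2

F and I are adjacent, so at least 2 colors are needed.
A valid assignment using 2 colors: A=1, B=2, C=1, D=2, E=2, F=2, G=1, H=2, I=1. Every edge joins two different colors.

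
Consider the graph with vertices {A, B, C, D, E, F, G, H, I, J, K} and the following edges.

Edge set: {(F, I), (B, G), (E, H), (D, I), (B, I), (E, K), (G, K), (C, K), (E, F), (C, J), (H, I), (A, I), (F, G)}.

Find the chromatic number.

E and F are adjacent, so at least 2 colors are needed.
2 colors suffice: color 1 → {C, E, G, I}; color 2 → {A, B, D, F, H, J, K}. Every edge joins two different colors.

2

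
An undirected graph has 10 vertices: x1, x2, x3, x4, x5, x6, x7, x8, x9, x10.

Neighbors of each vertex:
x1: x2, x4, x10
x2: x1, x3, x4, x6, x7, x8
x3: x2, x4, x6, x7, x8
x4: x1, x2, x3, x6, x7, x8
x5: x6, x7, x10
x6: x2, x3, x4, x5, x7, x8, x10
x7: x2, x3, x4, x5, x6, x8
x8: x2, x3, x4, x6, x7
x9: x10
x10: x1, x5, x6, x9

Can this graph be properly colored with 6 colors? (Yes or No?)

Yes

The chromatic number is 6. x2, x3, x4, x6, x7, x8 are mutually adjacent (a clique of size 6), so at least 6 colors are needed.
6 colors suffice: x1=1, x2=3, x3=6, x4=4, x5=3, x6=1, x7=2, x8=5, x9=1, x10=2.
That is already a proper 6-coloring.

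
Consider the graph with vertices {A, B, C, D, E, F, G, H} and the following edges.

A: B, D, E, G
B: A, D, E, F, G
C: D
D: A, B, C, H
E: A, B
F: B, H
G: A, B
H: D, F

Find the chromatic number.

A, B, G form a triangle, so at least 3 colors are needed.
3 colors suffice: color 1 → {B, C, H}; color 2 → {A, F}; color 3 → {D, E, G}. Every edge joins two different colors.

3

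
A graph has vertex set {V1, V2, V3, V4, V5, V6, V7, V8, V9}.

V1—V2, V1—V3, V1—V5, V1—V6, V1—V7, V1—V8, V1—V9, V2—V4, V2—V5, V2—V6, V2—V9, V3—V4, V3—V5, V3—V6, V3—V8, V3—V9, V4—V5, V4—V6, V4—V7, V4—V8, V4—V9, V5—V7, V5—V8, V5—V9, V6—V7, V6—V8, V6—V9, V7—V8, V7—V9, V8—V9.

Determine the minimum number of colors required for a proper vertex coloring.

V3, V4, V6, V8, V9 are mutually adjacent (a clique of size 5), so at least 5 colors are needed.
5 colors suffice: color 1 → {V9}; color 2 → {V2, V8}; color 3 → {V1, V4}; color 4 → {V5, V6}; color 5 → {V3, V7}. Every edge joins two different colors.

5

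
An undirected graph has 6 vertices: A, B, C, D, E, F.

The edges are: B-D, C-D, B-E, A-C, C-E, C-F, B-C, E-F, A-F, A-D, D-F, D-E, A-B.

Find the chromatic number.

4

A, B, C, D are mutually adjacent (a clique of size 4), so at least 4 colors are needed.
A valid assignment using 4 colors: A=yellow, B=green, C=red, D=blue, E=yellow, F=green. Each edge has distinct colors on its endpoints.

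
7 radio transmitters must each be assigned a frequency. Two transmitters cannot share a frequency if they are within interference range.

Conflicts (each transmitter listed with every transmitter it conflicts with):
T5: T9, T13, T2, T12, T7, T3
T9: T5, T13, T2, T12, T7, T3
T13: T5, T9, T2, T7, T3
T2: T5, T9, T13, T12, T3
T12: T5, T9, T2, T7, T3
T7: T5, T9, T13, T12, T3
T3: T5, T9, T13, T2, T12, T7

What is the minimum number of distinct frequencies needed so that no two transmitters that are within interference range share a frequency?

5

T5, T9, T12, T7, T3 pairwise conflict, so at least 5 frequencies are needed.
Using 5 frequencies: T5=3, T9=2, T13=4, T2=5, T12=4, T7=5, T3=1. No two conflicting transmitters share a frequency.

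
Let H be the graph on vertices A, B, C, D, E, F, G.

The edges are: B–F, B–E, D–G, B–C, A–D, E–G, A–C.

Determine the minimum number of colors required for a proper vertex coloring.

2

B and F are adjacent, so at least 2 colors are needed.
2 colors suffice: color 1 → {A, B, G}; color 2 → {C, D, E, F}. Every edge joins two different colors.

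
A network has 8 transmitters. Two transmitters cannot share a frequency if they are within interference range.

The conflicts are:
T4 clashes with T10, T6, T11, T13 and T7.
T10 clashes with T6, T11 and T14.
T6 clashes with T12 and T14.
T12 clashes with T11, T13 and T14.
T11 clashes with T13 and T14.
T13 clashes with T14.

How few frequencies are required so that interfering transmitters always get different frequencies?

T12, T11, T13, T14 pairwise conflict, so at least 4 frequencies are needed.
Using 4 frequencies: T4=1, T10=3, T6=2, T12=4, T11=2, T13=3, T7=2, T14=1. Every pair that conflicts lands in different frequencies.

4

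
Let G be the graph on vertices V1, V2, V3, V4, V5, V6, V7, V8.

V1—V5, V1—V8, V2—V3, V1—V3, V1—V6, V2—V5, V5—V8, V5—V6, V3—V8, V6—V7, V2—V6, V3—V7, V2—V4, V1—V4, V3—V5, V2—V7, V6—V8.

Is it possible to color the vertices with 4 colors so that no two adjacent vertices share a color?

Yes

The chromatic number is 4. V1, V3, V5, V8 are pairwise adjacent (a clique of size 4), so at least 4 colors are needed.
4 colors suffice: V1=B, V2=B, V3=R, V4=R, V5=G, V6=R, V7=G, V8=Y.
That is already a proper 4-coloring.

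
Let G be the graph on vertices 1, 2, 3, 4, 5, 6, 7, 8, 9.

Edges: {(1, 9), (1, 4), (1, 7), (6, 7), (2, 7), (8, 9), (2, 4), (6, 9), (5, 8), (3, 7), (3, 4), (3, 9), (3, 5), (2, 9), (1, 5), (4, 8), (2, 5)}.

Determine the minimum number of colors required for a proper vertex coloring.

2 and 4 are adjacent, so at least 2 colors are needed.
2 colors suffice: 1=blue, 2=blue, 3=blue, 4=red, 5=red, 6=blue, 7=red, 8=blue, 9=red. Every edge joins two different colors.

2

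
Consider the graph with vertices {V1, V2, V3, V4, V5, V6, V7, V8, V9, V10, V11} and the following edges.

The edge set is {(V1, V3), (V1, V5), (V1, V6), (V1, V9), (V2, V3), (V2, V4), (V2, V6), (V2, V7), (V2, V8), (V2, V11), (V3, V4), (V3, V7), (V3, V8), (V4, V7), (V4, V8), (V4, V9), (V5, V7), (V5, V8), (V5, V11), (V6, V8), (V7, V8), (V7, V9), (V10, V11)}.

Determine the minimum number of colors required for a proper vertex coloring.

V2, V3, V4, V7, V8 form a clique, so at least 5 colors are needed.
5 colors suffice: color 1 → {V2, V5, V9, V10}; color 2 → {V1, V7, V11}; color 3 → {V8}; color 4 → {V4, V6}; color 5 → {V3}. Every edge joins two different colors.

5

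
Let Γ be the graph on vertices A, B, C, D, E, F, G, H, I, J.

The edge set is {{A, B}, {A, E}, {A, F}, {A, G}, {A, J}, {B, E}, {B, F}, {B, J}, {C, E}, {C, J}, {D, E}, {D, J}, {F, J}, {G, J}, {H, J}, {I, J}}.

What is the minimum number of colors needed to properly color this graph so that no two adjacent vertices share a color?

4

A, B, F, J are pairwise adjacent (a clique of size 4), so at least 4 colors are needed.
4 colors suffice: color 1 → {E, J}; color 2 → {A, C, D, H, I}; color 3 → {B, G}; color 4 → {F}. Each edge has distinct colors on its endpoints.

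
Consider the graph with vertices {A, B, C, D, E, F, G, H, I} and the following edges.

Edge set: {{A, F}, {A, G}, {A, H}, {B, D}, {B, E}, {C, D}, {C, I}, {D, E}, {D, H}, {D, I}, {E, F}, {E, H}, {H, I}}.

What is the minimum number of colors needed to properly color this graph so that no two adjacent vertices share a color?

D, H, I are mutually adjacent, so at least 3 colors are needed.
One proper 3-coloring: A=red, B=blue, C=blue, D=red, E=green, F=blue, G=blue, H=blue, I=green. No two adjacent vertices share a color.

3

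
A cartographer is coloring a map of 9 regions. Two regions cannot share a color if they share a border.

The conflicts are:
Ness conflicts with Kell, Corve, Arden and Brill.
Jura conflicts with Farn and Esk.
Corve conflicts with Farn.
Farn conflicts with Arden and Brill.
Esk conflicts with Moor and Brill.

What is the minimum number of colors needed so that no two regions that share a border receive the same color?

Corve and Farn conflict, so at least 2 colors are needed.
2 colors suffice: Ness=1, Kell=2, Jura=2, Corve=2, Farn=1, Esk=1, Arden=2, Moor=2, Brill=2. No two conflicting regions share a color.

2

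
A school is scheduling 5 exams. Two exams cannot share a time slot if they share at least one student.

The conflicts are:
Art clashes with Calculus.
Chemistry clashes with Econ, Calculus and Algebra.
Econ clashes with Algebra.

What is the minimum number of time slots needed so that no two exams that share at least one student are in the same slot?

Chemistry, Econ, Algebra pairwise conflict, so at least 3 time slots are needed.
3 time slots suffice: time slot 1 → {Art, Chemistry}; time slot 2 → {Calculus, Algebra}; time slot 3 → {Econ}. Each listed conflict is separated.

3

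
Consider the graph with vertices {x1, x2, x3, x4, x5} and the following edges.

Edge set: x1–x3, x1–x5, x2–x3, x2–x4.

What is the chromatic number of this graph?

2

x1 and x5 are adjacent, so at least 2 colors are needed.
A valid assignment using 2 colors: x1=1, x2=1, x3=2, x4=2, x5=2. Each edge has distinct colors on its endpoints.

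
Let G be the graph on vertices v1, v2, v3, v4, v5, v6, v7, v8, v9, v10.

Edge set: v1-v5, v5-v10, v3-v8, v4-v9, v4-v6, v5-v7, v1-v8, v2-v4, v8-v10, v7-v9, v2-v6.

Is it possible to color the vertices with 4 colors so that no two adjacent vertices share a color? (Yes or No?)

Yes

The chromatic number is 3. v2, v4, v6 form a triangle, so at least 3 colors are needed.
3 colors suffice: v1=2, v2=2, v3=2, v4=1, v5=1, v6=3, v7=3, v8=1, v9=2, v10=2.
Since 4 ≥ 3, a proper 4-coloring certainly exists.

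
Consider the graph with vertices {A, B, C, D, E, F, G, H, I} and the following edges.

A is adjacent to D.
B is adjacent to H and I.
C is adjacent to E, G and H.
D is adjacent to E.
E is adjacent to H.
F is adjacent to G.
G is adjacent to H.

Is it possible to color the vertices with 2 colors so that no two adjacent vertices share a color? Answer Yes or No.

C, E, H are mutually adjacent, so at least 3 colors are needed.
So 2 colors are not enough.

No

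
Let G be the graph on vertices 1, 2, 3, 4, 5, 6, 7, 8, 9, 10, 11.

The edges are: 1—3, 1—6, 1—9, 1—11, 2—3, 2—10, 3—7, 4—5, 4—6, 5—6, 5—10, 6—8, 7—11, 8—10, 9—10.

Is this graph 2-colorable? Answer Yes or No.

No

4, 5, 6 form a triangle, so at least 3 colors are needed.
So 2 colors are not enough.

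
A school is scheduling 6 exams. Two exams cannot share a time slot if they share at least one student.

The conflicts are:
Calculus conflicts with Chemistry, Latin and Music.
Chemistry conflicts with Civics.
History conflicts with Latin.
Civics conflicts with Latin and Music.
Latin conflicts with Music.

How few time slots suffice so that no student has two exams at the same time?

Calculus, Latin, Music are mutually in conflict, so at least 3 time slots are needed.
Using 3 time slots: Calculus=3, Chemistry=1, History=2, Civics=3, Latin=1, Music=2. Every pair that conflicts lands in different time slots.

3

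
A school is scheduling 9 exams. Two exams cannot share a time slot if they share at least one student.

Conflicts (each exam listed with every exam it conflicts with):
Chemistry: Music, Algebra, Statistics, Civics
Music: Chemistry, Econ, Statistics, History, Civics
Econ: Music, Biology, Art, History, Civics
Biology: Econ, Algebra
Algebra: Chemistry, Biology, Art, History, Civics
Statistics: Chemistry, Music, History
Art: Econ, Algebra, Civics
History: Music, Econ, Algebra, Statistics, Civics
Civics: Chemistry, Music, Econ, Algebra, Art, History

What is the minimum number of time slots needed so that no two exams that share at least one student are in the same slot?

Music, Econ, History, Civics are mutually in conflict, so at least 4 time slots are needed.
Using 4 time slots: Chemistry=2, Music=4, Econ=3, Biology=1, Algebra=3, Statistics=1, Art=2, History=2, Civics=1. Every pair that conflicts lands in different time slots.

4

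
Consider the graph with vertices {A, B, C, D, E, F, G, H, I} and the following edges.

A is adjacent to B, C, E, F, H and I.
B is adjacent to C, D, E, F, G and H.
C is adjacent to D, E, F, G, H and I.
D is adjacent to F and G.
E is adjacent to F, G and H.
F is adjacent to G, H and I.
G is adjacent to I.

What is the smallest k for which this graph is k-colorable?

6

A, B, C, E, F, H are pairwise adjacent (a clique of size 6), so at least 6 colors are needed.
6 colors suffice: A=4, B=3, C=1, D=5, E=5, F=2, G=4, H=6, I=3. No two adjacent vertices share a color.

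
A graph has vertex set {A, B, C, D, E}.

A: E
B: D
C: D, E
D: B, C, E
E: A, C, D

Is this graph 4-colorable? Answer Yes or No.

The chromatic number is 3. C, D, E form a triangle, so at least 3 colors are needed.
3 colors suffice: color red → {A, D}; color blue → {B, E}; color green → {C}.
Since 4 ≥ 3, a proper 4-coloring certainly exists.

Yes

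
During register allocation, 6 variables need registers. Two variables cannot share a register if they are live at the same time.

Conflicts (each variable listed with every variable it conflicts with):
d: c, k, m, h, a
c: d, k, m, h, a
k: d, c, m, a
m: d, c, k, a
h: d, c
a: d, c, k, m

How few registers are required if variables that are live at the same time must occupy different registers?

d, c, k, m, a all conflict with each other, so at least 5 registers are needed.
5 registers suffice: d=1, c=2, k=5, m=3, h=3, a=4. No two conflicting variables share a register.

5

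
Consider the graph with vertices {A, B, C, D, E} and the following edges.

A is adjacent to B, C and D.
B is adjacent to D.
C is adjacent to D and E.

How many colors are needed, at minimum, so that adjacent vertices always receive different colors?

3

A, C, D are mutually adjacent, so at least 3 colors are needed.
One proper 3-coloring: A=2, B=1, C=1, D=3, E=2. No two adjacent vertices share a color.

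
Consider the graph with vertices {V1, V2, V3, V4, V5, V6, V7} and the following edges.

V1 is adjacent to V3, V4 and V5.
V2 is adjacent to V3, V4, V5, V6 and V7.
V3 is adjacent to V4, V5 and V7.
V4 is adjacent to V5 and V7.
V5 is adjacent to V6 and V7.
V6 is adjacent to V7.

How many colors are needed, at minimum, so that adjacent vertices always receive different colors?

V2, V3, V4, V5, V7 are pairwise adjacent (a clique of size 5), so at least 5 colors are needed.
5 colors suffice: color red → {V5}; color blue → {V3, V6}; color green → {V1, V2}; color yellow → {V7}; color purple → {V4}. Each edge has distinct colors on its endpoints.

5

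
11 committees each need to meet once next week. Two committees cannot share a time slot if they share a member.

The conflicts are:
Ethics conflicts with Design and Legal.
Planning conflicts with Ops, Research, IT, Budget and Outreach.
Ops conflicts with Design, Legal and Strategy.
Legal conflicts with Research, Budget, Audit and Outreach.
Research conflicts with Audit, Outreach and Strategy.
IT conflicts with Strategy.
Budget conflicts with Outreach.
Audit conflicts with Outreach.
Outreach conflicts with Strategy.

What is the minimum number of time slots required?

4

Legal, Research, Audit, Outreach are mutually in conflict, so at least 4 time slots are needed.
4 time slots suffice: time slot 1 → {Ethics, Ops, IT, Outreach}; time slot 2 → {Planning, Design, Legal, Strategy}; time slot 3 → {Research, Budget}; time slot 4 → {Audit}. Each listed conflict is separated.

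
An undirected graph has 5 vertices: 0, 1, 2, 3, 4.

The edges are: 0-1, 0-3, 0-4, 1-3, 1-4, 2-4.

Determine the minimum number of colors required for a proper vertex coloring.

3

0, 1, 4 are mutually adjacent, so at least 3 colors are needed.
3 colors suffice: color a → {1, 2}; color b → {3, 4}; color c → {0}. Every edge joins two different colors.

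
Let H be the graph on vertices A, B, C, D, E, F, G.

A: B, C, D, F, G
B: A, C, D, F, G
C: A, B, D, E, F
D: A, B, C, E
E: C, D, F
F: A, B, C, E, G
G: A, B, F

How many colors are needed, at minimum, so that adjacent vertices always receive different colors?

A, B, F, G are pairwise adjacent (a clique of size 4), so at least 4 colors are needed.
A valid assignment using 4 colors: A=red, B=blue, C=yellow, D=green, E=red, F=green, G=yellow. Every edge joins two different colors.

4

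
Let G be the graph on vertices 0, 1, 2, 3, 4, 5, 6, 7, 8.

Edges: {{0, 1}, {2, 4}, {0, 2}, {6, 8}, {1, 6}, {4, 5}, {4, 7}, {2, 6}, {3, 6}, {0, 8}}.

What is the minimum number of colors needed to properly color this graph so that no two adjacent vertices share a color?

2

1 and 6 are adjacent, so at least 2 colors are needed.
2 colors suffice: color a → {0, 4, 6}; color b → {1, 2, 3, 5, 7, 8}. Every edge joins two different colors.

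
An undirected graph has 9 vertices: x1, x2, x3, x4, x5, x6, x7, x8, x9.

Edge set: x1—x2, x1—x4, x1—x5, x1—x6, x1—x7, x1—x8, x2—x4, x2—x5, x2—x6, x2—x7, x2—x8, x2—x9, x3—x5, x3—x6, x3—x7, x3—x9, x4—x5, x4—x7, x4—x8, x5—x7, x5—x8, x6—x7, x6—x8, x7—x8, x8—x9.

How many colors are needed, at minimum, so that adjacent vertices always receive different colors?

x1, x2, x4, x5, x7, x8 are mutually adjacent (a clique of size 6), so at least 6 colors are needed.
6 colors suffice: color 1 → {x2, x3}; color 2 → {x8}; color 3 → {x7, x9}; color 4 → {x5, x6}; color 5 → {x1}; color 6 → {x4}. No two adjacent vertices share a color.

6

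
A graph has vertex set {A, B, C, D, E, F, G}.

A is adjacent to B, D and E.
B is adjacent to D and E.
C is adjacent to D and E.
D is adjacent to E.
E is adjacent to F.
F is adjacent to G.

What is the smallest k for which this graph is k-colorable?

A, B, D, E are mutually adjacent (a clique of size 4), so at least 4 colors are needed.
4 colors suffice: color 1 → {E, G}; color 2 → {D, F}; color 3 → {B, C}; color 4 → {A}. Every edge joins two different colors.

4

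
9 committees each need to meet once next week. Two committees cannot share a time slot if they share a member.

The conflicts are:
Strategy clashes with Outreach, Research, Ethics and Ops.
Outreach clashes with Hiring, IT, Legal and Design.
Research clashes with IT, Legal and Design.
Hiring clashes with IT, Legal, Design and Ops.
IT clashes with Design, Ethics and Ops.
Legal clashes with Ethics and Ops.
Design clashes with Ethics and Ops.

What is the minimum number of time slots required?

4

Hiring, IT, Design, Ops all conflict with each other, so at least 4 time slots are needed.
4 time slots suffice: time slot 1 → {Strategy, Legal, Design}; time slot 2 → {IT}; time slot 3 → {Outreach, Research, Ethics, Ops}; time slot 4 → {Hiring}. Every pair that conflicts lands in different time slots.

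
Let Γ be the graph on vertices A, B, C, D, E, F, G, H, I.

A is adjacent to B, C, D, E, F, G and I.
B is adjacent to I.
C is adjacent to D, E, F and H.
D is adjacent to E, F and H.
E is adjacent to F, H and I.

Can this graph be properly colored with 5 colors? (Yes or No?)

Yes

The chromatic number is 5. A, C, D, E, F are pairwise adjacent (a clique of size 5), so at least 5 colors are needed.
5 colors suffice: color red → {A, H}; color blue → {B, E, G}; color green → {D, I}; color yellow → {C}; color purple → {F}.
That is already a proper 5-coloring.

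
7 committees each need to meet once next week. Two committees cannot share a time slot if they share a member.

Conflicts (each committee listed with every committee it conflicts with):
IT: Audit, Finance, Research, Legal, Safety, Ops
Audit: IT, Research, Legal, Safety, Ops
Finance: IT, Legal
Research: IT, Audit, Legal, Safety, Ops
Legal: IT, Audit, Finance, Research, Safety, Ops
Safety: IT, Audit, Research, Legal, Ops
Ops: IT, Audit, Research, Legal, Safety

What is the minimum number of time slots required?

6

IT, Audit, Research, Legal, Safety, Ops pairwise conflict, so at least 6 time slots are needed.
A valid assignment using 6 time slots: IT=2, Audit=5, Finance=3, Research=3, Legal=1, Safety=6, Ops=4. Each listed conflict is separated.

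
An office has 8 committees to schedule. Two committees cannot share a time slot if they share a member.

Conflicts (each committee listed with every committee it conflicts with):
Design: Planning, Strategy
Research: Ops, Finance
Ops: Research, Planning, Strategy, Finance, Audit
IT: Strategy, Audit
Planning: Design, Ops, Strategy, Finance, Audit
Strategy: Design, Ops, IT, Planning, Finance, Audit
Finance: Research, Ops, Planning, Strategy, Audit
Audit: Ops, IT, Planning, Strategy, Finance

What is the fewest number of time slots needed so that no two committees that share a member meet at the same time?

5

Ops, Planning, Strategy, Finance, Audit are mutually in conflict, so at least 5 time slots are needed.
Using 5 time slots: Design=2, Research=1, Ops=4, IT=3, Planning=3, Strategy=1, Finance=5, Audit=2. No two conflicting committees share a time slot.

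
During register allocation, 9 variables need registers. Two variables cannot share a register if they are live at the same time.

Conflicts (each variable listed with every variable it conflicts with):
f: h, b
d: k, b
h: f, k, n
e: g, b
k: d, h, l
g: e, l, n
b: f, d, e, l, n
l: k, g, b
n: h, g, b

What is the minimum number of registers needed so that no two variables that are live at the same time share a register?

The cycle l-g-n-h-k-l has odd length 5, so it cannot be 2-colored; at least 3 registers are needed.
A valid assignment using 3 registers: f=2, d=2, h=3, e=2, k=1, g=1, b=1, l=2, n=2. No two conflicting variables share a register.

3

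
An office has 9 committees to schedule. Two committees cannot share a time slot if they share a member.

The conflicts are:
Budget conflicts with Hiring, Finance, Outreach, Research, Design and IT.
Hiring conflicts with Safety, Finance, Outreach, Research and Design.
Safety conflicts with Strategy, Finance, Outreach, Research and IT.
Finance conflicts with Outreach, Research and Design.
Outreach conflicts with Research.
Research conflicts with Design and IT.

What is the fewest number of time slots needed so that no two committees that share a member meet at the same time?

5

Hiring, Safety, Finance, Outreach, Research all conflict with each other, so at least 5 time slots are needed.
Using 5 time slots: Budget=3, Hiring=4, Safety=3, Strategy=1, Finance=2, Outreach=5, Research=1, Design=5, IT=2. Every pair that conflicts lands in different time slots.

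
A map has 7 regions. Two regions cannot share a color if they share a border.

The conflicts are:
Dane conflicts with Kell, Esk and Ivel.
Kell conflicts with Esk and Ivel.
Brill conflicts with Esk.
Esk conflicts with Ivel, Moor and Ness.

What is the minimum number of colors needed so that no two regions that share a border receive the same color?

4

Dane, Kell, Esk, Ivel are mutually in conflict, so at least 4 colors are needed.
One proper 4-coloring: Dane=3, Kell=4, Brill=2, Esk=1, Ivel=2, Moor=2, Ness=2. Every pair that conflicts lands in different colors.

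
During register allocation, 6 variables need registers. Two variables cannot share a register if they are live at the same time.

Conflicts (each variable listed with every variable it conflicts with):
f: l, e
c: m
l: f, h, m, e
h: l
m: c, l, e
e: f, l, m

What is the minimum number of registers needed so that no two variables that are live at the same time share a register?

3

f, l, e pairwise conflict, so at least 3 registers are needed.
3 registers suffice: register 1 → {c, l}; register 2 → {h, e}; register 3 → {f, m}. Each listed conflict is separated.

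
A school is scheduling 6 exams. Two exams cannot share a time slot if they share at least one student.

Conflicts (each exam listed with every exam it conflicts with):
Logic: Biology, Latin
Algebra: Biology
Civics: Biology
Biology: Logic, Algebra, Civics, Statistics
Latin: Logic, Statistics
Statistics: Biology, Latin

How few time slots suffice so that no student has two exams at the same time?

2

Logic and Latin conflict, so at least 2 time slots are needed.
2 time slots suffice: time slot 1 → {Biology, Latin}; time slot 2 → {Logic, Algebra, Civics, Statistics}. Every pair that conflicts lands in different time slots.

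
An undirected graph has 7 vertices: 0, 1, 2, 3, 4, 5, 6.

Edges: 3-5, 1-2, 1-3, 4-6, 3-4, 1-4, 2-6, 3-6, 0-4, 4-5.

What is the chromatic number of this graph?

3

3, 4, 6 form a triangle, so at least 3 colors are needed.
3 colors suffice: 0=blue, 1=green, 2=red, 3=blue, 4=red, 5=green, 6=green. Every edge joins two different colors.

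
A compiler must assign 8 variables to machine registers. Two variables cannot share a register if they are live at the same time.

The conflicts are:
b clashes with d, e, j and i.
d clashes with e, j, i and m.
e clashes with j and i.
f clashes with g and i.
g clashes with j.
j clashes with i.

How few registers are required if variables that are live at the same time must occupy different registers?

b, d, e, j, i all conflict with each other, so at least 5 registers are needed.
5 registers suffice: register 1 → {g, i, m}; register 2 → {f, j}; register 3 → {d}; register 4 → {e}; register 5 → {b}. Each listed conflict is separated.

5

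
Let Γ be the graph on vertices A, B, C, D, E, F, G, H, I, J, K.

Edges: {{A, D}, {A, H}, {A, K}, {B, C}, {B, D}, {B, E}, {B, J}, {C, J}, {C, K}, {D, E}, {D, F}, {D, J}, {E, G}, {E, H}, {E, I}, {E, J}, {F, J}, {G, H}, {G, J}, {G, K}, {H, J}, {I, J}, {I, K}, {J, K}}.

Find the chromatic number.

4

E, G, H, J form a clique, so at least 4 colors are needed.
One proper 4-coloring: A=1, B=4, C=3, D=3, E=2, F=2, G=3, H=4, I=3, J=1, K=2. No two adjacent vertices share a color.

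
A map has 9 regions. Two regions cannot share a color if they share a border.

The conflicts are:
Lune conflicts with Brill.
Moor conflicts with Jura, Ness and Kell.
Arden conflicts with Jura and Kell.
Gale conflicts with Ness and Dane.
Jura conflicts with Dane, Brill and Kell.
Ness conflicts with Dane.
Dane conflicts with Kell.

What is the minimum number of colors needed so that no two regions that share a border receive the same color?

Arden, Jura, Kell are mutually in conflict, so at least 3 colors are needed.
One proper 3-coloring: Lune=1, Moor=3, Arden=3, Gale=2, Jura=1, Ness=1, Dane=3, Brill=2, Kell=2. Each listed conflict is separated.

3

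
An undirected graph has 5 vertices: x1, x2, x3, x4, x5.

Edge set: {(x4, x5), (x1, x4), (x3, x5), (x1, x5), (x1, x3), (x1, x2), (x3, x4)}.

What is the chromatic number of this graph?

x1, x3, x4, x5 form a clique, so at least 4 colors are needed.
4 colors suffice: x1=1, x2=2, x3=3, x4=2, x5=4. Each edge has distinct colors on its endpoints.

4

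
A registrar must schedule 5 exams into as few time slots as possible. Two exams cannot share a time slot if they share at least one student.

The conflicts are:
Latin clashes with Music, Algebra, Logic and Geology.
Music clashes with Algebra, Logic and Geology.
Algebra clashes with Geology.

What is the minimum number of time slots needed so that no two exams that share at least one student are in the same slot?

Latin, Music, Algebra, Geology all conflict with each other, so at least 4 time slots are needed.
4 time slots suffice: Latin=1, Music=2, Algebra=4, Logic=3, Geology=3. No two conflicting exams share a time slot.

4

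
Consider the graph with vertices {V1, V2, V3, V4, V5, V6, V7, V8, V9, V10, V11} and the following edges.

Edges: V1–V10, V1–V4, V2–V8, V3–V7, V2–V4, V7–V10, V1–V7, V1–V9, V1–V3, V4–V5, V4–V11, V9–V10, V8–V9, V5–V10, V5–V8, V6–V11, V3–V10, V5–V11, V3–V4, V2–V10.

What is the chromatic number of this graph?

4

V1, V3, V7, V10 are mutually adjacent (a clique of size 4), so at least 4 colors are needed.
4 colors suffice: color 1 → {V4, V6, V8, V10}; color 2 → {V1, V2, V5}; color 3 → {V3, V9, V11}; color 4 → {V7}. Each edge has distinct colors on its endpoints.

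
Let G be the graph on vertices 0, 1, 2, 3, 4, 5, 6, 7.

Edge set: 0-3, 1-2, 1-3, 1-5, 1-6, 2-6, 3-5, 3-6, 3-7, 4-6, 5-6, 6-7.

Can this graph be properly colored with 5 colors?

The chromatic number is 4. 1, 3, 5, 6 form a clique, so at least 4 colors are needed.
4 colors suffice: 0=a, 1=c, 2=b, 3=b, 4=b, 5=d, 6=a, 7=c.
Since 5 ≥ 4, a proper 5-coloring certainly exists.

Yes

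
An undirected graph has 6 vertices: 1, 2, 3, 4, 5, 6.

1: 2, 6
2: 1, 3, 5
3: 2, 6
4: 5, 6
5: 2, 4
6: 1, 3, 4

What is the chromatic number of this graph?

The cycle 5-2-1-6-4-5 has odd length 5, so it cannot be 2-colored; at least 3 colors are needed.
3 colors suffice: color red → {2, 6}; color blue → {1, 3, 5}; color green → {4}. Every edge joins two different colors.

3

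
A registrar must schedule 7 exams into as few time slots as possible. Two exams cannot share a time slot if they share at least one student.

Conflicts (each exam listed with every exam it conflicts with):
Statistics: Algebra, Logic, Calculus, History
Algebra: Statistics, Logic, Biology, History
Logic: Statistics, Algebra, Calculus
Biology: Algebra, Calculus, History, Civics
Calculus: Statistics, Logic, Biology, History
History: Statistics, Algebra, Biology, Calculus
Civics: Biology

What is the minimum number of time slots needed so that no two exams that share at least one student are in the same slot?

3

Statistics, Algebra, Logic pairwise conflict, so at least 3 time slots are needed.
3 time slots suffice: time slot 1 → {Algebra, Calculus, Civics}; time slot 2 → {Statistics, Biology}; time slot 3 → {Logic, History}. No two conflicting exams share a time slot.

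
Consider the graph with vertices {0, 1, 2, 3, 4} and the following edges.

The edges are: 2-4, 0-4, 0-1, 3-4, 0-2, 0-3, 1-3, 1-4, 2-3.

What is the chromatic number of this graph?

0, 2, 3, 4 are pairwise adjacent (a clique of size 4), so at least 4 colors are needed.
4 colors suffice: color red → {3}; color blue → {0}; color green → {4}; color yellow → {1, 2}. Each edge has distinct colors on its endpoints.

4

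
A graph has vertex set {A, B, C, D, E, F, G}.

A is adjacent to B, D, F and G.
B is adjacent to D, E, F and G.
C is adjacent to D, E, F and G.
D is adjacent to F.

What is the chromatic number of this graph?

4

A, B, D, F are mutually adjacent (a clique of size 4), so at least 4 colors are needed.
4 colors suffice: color 1 → {B, C}; color 2 → {A, E}; color 3 → {D, G}; color 4 → {F}. Each edge has distinct colors on its endpoints.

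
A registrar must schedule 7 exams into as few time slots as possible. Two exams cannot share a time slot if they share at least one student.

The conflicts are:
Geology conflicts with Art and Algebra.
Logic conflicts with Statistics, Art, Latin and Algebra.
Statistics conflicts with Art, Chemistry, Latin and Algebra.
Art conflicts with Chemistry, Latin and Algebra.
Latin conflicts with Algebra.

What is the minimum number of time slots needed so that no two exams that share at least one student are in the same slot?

Logic, Statistics, Art, Latin, Algebra are mutually in conflict, so at least 5 time slots are needed.
5 time slots suffice: Geology=3, Logic=5, Statistics=3, Art=1, Chemistry=2, Latin=4, Algebra=2. Every pair that conflicts lands in different time slots.

5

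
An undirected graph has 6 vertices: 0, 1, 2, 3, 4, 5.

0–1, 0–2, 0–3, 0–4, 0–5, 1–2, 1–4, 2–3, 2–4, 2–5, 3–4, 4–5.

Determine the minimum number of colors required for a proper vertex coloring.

0, 1, 2, 4 form a clique, so at least 4 colors are needed.
4 colors suffice: 0=green, 1=yellow, 2=red, 3=yellow, 4=blue, 5=yellow. Every edge joins two different colors.

4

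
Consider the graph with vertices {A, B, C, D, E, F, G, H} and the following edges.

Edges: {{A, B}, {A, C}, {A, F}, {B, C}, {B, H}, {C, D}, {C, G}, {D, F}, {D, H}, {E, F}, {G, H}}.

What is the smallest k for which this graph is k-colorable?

A, B, C are mutually adjacent, so at least 3 colors are needed.
3 colors suffice: color 1 → {C, F, H}; color 2 → {B, D, E, G}; color 3 → {A}. Each edge has distinct colors on its endpoints.

3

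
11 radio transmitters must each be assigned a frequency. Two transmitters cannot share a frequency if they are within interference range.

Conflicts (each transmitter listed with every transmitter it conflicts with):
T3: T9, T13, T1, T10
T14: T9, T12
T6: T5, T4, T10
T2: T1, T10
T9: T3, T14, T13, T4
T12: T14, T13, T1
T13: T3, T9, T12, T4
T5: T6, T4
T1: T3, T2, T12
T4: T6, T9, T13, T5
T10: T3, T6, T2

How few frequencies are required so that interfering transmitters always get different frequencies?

3

T9, T13, T4 are mutually in conflict, so at least 3 frequencies are needed.
Using 3 frequencies: T3=1, T14=2, T6=3, T2=1, T9=3, T12=1, T13=2, T5=2, T1=2, T4=1, T10=2. Each listed conflict is separated.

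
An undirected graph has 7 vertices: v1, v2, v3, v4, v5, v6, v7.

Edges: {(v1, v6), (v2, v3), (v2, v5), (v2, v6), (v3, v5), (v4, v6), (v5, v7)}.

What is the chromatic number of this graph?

v2, v3, v5 are mutually adjacent, so at least 3 colors are needed.
3 colors suffice: color red → {v5, v6}; color blue → {v1, v2, v4, v7}; color green → {v3}. No two adjacent vertices share a color.

3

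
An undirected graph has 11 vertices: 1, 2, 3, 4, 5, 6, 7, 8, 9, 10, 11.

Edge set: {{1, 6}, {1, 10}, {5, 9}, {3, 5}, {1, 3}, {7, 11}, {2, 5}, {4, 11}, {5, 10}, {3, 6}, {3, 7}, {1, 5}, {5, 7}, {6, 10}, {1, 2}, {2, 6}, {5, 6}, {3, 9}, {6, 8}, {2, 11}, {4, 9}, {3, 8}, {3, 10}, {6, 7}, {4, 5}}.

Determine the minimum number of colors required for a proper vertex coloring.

1, 3, 5, 6, 10 are pairwise adjacent (a clique of size 5), so at least 5 colors are needed.
One proper 5-coloring: 1=yellow, 2=green, 3=green, 4=green, 5=red, 6=blue, 7=yellow, 8=red, 9=blue, 10=purple, 11=red. Each edge has distinct colors on its endpoints.

5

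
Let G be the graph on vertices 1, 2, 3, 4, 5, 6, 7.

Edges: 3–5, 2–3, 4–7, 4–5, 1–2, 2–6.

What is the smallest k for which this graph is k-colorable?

2

1 and 2 are adjacent, so at least 2 colors are needed.
2 colors suffice: 1=blue, 2=red, 3=blue, 4=blue, 5=red, 6=blue, 7=red. No two adjacent vertices share a color.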